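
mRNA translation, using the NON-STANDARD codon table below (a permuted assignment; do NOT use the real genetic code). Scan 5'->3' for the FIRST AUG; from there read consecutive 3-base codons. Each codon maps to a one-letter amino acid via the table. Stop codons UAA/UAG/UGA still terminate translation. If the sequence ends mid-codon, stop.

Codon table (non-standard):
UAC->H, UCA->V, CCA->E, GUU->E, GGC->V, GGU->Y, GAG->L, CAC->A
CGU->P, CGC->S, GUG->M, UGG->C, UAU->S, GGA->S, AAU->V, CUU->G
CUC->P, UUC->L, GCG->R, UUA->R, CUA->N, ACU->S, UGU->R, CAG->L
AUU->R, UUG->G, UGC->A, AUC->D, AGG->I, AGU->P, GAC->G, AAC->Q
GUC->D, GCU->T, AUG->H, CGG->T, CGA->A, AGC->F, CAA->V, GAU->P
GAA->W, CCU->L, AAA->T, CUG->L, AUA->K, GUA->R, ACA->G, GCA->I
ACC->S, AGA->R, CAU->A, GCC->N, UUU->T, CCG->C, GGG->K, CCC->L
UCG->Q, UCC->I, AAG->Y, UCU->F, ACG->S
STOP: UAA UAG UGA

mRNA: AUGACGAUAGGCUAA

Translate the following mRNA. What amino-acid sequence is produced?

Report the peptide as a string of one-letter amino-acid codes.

Answer: HSKV

Derivation:
start AUG at pos 0
pos 0: AUG -> H; peptide=H
pos 3: ACG -> S; peptide=HS
pos 6: AUA -> K; peptide=HSK
pos 9: GGC -> V; peptide=HSKV
pos 12: UAA -> STOP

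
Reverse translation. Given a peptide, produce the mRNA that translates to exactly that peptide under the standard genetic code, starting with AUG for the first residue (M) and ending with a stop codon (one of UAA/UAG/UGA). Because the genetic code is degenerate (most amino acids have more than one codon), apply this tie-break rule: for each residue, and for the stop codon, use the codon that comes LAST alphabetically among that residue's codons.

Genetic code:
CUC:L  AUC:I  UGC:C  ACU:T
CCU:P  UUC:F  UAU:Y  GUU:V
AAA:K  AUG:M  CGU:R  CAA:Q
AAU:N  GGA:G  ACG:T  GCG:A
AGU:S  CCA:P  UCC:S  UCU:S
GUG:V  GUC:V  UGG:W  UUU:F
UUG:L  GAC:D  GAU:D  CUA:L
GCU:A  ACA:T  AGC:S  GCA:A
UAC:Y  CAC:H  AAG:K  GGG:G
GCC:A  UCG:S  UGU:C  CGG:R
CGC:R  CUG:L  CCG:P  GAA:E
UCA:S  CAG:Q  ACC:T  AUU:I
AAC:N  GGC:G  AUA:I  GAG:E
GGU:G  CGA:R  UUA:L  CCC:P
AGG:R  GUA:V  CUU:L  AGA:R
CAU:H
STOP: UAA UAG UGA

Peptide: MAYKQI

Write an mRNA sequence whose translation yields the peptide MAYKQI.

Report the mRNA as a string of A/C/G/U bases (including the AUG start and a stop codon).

residue 1: M -> AUG (start codon)
residue 2: A codons sorted = GCA,GCC,GCG,GCU -> pick last = GCU
residue 3: Y codons sorted = UAC,UAU -> pick last = UAU
residue 4: K codons sorted = AAA,AAG -> pick last = AAG
residue 5: Q codons sorted = CAA,CAG -> pick last = CAG
residue 6: I codons sorted = AUA,AUC,AUU -> pick last = AUU
terminator: stop codons sorted = UAA,UAG,UGA -> pick last = UGA

Answer: mRNA: AUGGCUUAUAAGCAGAUUUGA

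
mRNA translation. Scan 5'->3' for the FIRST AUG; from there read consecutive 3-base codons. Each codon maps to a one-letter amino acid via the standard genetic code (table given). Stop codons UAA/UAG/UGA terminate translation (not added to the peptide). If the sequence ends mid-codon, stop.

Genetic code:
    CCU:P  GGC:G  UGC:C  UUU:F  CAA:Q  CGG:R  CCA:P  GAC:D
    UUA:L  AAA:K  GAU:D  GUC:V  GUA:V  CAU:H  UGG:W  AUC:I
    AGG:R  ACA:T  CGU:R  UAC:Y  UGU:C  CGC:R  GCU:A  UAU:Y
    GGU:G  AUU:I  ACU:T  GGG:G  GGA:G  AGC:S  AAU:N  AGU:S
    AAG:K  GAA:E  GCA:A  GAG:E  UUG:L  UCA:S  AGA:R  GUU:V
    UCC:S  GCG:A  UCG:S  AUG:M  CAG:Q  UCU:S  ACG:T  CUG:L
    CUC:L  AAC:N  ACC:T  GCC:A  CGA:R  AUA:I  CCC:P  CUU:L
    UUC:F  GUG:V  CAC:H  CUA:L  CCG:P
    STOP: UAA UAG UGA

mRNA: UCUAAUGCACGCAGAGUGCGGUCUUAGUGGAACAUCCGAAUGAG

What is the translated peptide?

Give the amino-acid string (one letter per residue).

start AUG at pos 4
pos 4: AUG -> M; peptide=M
pos 7: CAC -> H; peptide=MH
pos 10: GCA -> A; peptide=MHA
pos 13: GAG -> E; peptide=MHAE
pos 16: UGC -> C; peptide=MHAEC
pos 19: GGU -> G; peptide=MHAECG
pos 22: CUU -> L; peptide=MHAECGL
pos 25: AGU -> S; peptide=MHAECGLS
pos 28: GGA -> G; peptide=MHAECGLSG
pos 31: ACA -> T; peptide=MHAECGLSGT
pos 34: UCC -> S; peptide=MHAECGLSGTS
pos 37: GAA -> E; peptide=MHAECGLSGTSE
pos 40: UGA -> STOP

Answer: MHAECGLSGTSE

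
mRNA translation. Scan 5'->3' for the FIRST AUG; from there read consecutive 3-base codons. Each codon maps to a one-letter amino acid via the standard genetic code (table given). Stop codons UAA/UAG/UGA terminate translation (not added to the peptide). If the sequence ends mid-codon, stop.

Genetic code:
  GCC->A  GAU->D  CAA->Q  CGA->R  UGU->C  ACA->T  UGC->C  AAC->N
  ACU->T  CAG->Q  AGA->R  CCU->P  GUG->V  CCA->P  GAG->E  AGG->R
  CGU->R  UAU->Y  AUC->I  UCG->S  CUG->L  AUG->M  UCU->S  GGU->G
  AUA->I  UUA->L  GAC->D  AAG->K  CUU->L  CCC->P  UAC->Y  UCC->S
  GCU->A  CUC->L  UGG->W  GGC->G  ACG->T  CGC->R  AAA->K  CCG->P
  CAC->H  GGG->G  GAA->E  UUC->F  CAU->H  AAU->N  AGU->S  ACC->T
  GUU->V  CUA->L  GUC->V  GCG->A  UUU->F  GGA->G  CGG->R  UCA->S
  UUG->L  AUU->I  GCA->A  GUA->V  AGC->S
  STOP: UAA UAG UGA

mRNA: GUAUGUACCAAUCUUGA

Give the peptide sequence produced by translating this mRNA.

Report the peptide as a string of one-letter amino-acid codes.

Answer: MYQS

Derivation:
start AUG at pos 2
pos 2: AUG -> M; peptide=M
pos 5: UAC -> Y; peptide=MY
pos 8: CAA -> Q; peptide=MYQ
pos 11: UCU -> S; peptide=MYQS
pos 14: UGA -> STOP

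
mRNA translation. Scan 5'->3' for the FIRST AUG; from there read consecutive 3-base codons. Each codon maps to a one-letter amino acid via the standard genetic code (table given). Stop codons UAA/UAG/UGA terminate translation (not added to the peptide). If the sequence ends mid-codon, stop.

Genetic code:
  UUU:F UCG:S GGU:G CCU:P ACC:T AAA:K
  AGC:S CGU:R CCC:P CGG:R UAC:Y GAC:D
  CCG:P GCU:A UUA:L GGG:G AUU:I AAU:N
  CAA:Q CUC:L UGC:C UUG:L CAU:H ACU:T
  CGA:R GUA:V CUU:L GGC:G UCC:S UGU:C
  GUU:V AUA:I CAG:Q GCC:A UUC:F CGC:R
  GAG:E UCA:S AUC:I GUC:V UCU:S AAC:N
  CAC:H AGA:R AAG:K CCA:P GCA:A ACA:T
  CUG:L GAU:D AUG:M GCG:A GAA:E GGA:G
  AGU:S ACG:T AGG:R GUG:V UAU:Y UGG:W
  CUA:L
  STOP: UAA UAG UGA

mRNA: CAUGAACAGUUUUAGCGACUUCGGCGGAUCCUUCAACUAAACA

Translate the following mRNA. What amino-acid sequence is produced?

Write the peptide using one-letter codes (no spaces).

start AUG at pos 1
pos 1: AUG -> M; peptide=M
pos 4: AAC -> N; peptide=MN
pos 7: AGU -> S; peptide=MNS
pos 10: UUU -> F; peptide=MNSF
pos 13: AGC -> S; peptide=MNSFS
pos 16: GAC -> D; peptide=MNSFSD
pos 19: UUC -> F; peptide=MNSFSDF
pos 22: GGC -> G; peptide=MNSFSDFG
pos 25: GGA -> G; peptide=MNSFSDFGG
pos 28: UCC -> S; peptide=MNSFSDFGGS
pos 31: UUC -> F; peptide=MNSFSDFGGSF
pos 34: AAC -> N; peptide=MNSFSDFGGSFN
pos 37: UAA -> STOP

Answer: MNSFSDFGGSFN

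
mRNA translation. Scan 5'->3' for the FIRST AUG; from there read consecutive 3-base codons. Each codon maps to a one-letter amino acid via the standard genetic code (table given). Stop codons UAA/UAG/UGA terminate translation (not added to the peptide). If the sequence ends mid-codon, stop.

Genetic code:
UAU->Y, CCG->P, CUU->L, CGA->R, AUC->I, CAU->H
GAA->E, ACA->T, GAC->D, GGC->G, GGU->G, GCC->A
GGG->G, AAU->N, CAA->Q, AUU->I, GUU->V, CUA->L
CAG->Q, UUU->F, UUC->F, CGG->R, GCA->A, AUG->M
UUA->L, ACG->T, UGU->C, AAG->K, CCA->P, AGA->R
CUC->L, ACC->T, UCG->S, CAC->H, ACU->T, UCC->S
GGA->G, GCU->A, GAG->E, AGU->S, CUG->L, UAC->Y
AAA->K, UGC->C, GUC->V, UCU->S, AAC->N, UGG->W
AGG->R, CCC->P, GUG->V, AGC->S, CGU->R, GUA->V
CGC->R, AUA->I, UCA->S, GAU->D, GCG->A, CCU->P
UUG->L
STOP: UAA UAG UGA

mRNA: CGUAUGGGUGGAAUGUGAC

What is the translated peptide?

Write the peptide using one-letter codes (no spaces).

start AUG at pos 3
pos 3: AUG -> M; peptide=M
pos 6: GGU -> G; peptide=MG
pos 9: GGA -> G; peptide=MGG
pos 12: AUG -> M; peptide=MGGM
pos 15: UGA -> STOP

Answer: MGGM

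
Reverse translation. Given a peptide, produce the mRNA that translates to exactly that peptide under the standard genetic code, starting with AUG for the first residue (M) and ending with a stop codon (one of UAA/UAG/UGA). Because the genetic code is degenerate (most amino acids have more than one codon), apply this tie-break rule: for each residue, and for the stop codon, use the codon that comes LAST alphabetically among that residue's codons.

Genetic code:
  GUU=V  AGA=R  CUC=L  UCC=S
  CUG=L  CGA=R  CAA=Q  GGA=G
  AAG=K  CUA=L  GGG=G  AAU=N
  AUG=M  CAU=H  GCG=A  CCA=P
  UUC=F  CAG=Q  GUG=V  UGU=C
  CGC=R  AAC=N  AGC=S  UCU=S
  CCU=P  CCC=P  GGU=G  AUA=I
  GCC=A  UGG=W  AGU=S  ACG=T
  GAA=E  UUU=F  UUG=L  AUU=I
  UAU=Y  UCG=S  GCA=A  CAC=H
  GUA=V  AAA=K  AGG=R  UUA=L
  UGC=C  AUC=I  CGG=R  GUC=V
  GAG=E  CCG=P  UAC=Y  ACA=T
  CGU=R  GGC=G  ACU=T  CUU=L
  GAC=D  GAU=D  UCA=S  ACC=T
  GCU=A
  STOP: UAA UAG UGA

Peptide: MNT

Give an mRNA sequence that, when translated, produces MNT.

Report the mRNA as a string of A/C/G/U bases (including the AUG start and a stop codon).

Answer: mRNA: AUGAAUACUUGA

Derivation:
residue 1: M -> AUG (start codon)
residue 2: N codons sorted = AAC,AAU -> pick last = AAU
residue 3: T codons sorted = ACA,ACC,ACG,ACU -> pick last = ACU
terminator: stop codons sorted = UAA,UAG,UGA -> pick last = UGA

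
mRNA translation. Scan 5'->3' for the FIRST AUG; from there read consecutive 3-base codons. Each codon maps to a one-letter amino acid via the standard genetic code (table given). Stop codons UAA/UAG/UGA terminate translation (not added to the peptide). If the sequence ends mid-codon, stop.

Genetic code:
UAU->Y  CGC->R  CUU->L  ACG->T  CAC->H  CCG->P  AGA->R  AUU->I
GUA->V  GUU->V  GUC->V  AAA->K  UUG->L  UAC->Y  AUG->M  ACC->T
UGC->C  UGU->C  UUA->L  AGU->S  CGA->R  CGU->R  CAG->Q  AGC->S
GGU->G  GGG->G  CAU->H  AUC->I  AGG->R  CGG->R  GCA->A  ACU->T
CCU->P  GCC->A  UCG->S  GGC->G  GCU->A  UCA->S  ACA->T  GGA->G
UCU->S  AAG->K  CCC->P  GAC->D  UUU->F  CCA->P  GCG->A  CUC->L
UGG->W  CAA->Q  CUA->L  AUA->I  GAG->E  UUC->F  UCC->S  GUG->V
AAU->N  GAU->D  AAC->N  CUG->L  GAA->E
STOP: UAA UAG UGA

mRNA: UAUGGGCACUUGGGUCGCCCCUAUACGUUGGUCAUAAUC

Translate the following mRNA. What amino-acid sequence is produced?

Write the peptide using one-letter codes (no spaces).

start AUG at pos 1
pos 1: AUG -> M; peptide=M
pos 4: GGC -> G; peptide=MG
pos 7: ACU -> T; peptide=MGT
pos 10: UGG -> W; peptide=MGTW
pos 13: GUC -> V; peptide=MGTWV
pos 16: GCC -> A; peptide=MGTWVA
pos 19: CCU -> P; peptide=MGTWVAP
pos 22: AUA -> I; peptide=MGTWVAPI
pos 25: CGU -> R; peptide=MGTWVAPIR
pos 28: UGG -> W; peptide=MGTWVAPIRW
pos 31: UCA -> S; peptide=MGTWVAPIRWS
pos 34: UAA -> STOP

Answer: MGTWVAPIRWS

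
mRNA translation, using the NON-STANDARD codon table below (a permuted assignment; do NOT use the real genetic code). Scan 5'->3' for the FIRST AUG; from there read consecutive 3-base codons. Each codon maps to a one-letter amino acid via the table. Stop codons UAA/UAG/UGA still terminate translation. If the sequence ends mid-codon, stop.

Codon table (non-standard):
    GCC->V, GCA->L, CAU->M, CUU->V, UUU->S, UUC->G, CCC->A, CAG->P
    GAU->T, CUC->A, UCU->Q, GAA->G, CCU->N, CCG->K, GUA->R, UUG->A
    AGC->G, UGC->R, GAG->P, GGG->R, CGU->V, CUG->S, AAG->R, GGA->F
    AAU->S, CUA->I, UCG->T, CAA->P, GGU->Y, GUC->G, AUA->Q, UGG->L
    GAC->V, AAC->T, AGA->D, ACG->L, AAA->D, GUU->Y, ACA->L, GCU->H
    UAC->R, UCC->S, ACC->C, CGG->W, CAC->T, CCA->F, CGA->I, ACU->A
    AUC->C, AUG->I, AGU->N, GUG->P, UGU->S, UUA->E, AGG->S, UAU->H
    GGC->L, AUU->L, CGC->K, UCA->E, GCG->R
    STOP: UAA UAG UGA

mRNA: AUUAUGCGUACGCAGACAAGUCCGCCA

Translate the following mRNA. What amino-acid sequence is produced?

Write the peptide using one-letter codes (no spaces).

start AUG at pos 3
pos 3: AUG -> I; peptide=I
pos 6: CGU -> V; peptide=IV
pos 9: ACG -> L; peptide=IVL
pos 12: CAG -> P; peptide=IVLP
pos 15: ACA -> L; peptide=IVLPL
pos 18: AGU -> N; peptide=IVLPLN
pos 21: CCG -> K; peptide=IVLPLNK
pos 24: CCA -> F; peptide=IVLPLNKF
pos 27: only 0 nt remain (<3), stop (end of mRNA)

Answer: IVLPLNKF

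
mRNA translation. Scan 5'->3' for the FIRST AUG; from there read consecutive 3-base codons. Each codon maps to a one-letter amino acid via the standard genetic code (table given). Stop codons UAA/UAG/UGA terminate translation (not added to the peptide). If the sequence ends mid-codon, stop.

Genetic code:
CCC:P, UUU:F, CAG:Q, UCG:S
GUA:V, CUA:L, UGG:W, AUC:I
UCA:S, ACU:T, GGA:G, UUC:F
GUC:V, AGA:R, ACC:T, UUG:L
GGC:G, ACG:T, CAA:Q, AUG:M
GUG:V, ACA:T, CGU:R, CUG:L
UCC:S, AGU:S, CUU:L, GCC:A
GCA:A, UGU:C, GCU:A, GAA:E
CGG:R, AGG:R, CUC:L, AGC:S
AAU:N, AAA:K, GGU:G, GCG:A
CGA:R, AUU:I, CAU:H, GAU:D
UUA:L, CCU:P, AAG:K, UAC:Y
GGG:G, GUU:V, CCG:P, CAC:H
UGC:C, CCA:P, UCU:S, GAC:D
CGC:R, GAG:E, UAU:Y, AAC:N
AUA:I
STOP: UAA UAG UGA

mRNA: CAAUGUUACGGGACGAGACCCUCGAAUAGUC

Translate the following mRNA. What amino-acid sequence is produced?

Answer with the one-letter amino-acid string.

start AUG at pos 2
pos 2: AUG -> M; peptide=M
pos 5: UUA -> L; peptide=ML
pos 8: CGG -> R; peptide=MLR
pos 11: GAC -> D; peptide=MLRD
pos 14: GAG -> E; peptide=MLRDE
pos 17: ACC -> T; peptide=MLRDET
pos 20: CUC -> L; peptide=MLRDETL
pos 23: GAA -> E; peptide=MLRDETLE
pos 26: UAG -> STOP

Answer: MLRDETLE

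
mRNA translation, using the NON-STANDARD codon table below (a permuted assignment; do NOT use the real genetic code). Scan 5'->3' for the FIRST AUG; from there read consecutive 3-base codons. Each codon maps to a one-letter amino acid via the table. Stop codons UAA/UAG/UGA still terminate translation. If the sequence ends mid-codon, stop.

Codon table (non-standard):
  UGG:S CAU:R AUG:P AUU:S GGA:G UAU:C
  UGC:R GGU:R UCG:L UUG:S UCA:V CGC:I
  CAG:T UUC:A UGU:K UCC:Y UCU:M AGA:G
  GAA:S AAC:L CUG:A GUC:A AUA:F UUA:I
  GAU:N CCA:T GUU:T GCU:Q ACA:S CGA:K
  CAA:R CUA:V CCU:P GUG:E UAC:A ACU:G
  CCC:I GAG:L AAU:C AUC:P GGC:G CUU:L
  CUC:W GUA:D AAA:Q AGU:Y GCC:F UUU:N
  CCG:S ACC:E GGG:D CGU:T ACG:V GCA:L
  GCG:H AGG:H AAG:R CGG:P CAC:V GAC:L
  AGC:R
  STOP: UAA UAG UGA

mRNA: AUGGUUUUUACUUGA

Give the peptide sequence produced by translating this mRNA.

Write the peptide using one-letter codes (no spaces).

Answer: PTNG

Derivation:
start AUG at pos 0
pos 0: AUG -> P; peptide=P
pos 3: GUU -> T; peptide=PT
pos 6: UUU -> N; peptide=PTN
pos 9: ACU -> G; peptide=PTNG
pos 12: UGA -> STOP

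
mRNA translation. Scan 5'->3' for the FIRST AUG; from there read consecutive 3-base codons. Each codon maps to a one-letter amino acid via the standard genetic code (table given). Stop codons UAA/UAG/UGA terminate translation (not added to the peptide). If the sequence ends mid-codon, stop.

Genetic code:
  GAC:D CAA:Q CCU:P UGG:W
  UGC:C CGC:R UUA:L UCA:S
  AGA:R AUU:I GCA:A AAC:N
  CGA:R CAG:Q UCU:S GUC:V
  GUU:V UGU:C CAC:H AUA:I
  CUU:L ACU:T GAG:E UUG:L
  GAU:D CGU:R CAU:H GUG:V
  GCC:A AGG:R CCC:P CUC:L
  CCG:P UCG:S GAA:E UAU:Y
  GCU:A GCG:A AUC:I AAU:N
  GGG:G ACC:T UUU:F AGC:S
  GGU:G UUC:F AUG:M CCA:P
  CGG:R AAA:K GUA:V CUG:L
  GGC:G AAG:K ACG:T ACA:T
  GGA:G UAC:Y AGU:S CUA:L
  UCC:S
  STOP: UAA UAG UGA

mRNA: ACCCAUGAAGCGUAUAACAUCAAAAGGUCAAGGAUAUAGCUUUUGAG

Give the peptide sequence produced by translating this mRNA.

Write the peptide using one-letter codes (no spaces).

start AUG at pos 4
pos 4: AUG -> M; peptide=M
pos 7: AAG -> K; peptide=MK
pos 10: CGU -> R; peptide=MKR
pos 13: AUA -> I; peptide=MKRI
pos 16: ACA -> T; peptide=MKRIT
pos 19: UCA -> S; peptide=MKRITS
pos 22: AAA -> K; peptide=MKRITSK
pos 25: GGU -> G; peptide=MKRITSKG
pos 28: CAA -> Q; peptide=MKRITSKGQ
pos 31: GGA -> G; peptide=MKRITSKGQG
pos 34: UAU -> Y; peptide=MKRITSKGQGY
pos 37: AGC -> S; peptide=MKRITSKGQGYS
pos 40: UUU -> F; peptide=MKRITSKGQGYSF
pos 43: UGA -> STOP

Answer: MKRITSKGQGYSF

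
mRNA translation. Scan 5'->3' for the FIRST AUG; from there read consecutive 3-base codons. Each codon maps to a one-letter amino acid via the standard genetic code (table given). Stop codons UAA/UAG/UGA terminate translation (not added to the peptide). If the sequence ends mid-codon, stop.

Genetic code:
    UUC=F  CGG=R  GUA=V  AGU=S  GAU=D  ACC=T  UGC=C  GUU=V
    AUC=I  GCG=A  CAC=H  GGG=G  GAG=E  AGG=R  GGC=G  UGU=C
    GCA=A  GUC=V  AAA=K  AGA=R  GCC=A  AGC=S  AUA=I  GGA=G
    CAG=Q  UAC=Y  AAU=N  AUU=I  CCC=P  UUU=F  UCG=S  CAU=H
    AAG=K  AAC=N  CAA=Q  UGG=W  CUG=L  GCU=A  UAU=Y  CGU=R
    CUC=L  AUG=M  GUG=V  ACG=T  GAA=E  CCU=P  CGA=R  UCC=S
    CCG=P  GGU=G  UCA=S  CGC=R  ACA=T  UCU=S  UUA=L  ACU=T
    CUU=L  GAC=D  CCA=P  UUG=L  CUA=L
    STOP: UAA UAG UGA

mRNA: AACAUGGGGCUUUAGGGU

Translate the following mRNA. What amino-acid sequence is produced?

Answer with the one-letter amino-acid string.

Answer: MGL

Derivation:
start AUG at pos 3
pos 3: AUG -> M; peptide=M
pos 6: GGG -> G; peptide=MG
pos 9: CUU -> L; peptide=MGL
pos 12: UAG -> STOP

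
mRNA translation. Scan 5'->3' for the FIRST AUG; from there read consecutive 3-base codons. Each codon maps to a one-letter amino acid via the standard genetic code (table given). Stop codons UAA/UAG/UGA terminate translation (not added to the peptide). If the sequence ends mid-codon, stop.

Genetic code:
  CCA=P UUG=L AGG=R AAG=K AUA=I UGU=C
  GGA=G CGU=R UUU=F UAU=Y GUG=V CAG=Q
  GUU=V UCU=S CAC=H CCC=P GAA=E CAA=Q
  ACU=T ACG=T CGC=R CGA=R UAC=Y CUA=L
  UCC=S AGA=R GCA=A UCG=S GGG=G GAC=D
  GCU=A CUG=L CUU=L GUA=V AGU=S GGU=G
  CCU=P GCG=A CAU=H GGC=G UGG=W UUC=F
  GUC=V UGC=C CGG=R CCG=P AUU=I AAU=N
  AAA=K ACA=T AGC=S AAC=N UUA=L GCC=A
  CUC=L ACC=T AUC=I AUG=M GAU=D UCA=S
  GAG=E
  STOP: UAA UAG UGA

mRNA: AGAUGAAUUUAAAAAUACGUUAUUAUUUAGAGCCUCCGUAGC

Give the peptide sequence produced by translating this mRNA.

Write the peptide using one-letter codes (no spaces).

Answer: MNLKIRYYLEPP

Derivation:
start AUG at pos 2
pos 2: AUG -> M; peptide=M
pos 5: AAU -> N; peptide=MN
pos 8: UUA -> L; peptide=MNL
pos 11: AAA -> K; peptide=MNLK
pos 14: AUA -> I; peptide=MNLKI
pos 17: CGU -> R; peptide=MNLKIR
pos 20: UAU -> Y; peptide=MNLKIRY
pos 23: UAU -> Y; peptide=MNLKIRYY
pos 26: UUA -> L; peptide=MNLKIRYYL
pos 29: GAG -> E; peptide=MNLKIRYYLE
pos 32: CCU -> P; peptide=MNLKIRYYLEP
pos 35: CCG -> P; peptide=MNLKIRYYLEPP
pos 38: UAG -> STOP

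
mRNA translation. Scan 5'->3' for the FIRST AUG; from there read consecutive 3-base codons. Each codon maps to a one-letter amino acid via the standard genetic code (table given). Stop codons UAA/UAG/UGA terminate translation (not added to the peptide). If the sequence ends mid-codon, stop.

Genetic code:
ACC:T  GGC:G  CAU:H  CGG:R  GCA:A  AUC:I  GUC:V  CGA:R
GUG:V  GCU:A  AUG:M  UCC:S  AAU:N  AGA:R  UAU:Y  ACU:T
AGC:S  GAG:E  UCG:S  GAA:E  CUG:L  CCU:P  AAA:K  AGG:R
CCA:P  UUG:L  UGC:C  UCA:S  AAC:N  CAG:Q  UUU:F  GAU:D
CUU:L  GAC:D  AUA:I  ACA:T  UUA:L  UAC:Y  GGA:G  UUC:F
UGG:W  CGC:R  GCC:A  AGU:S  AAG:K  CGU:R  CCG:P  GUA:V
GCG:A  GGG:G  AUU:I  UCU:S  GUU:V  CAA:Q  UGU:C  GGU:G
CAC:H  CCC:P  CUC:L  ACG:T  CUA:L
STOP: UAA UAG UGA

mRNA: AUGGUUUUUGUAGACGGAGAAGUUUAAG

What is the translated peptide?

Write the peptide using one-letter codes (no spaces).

start AUG at pos 0
pos 0: AUG -> M; peptide=M
pos 3: GUU -> V; peptide=MV
pos 6: UUU -> F; peptide=MVF
pos 9: GUA -> V; peptide=MVFV
pos 12: GAC -> D; peptide=MVFVD
pos 15: GGA -> G; peptide=MVFVDG
pos 18: GAA -> E; peptide=MVFVDGE
pos 21: GUU -> V; peptide=MVFVDGEV
pos 24: UAA -> STOP

Answer: MVFVDGEV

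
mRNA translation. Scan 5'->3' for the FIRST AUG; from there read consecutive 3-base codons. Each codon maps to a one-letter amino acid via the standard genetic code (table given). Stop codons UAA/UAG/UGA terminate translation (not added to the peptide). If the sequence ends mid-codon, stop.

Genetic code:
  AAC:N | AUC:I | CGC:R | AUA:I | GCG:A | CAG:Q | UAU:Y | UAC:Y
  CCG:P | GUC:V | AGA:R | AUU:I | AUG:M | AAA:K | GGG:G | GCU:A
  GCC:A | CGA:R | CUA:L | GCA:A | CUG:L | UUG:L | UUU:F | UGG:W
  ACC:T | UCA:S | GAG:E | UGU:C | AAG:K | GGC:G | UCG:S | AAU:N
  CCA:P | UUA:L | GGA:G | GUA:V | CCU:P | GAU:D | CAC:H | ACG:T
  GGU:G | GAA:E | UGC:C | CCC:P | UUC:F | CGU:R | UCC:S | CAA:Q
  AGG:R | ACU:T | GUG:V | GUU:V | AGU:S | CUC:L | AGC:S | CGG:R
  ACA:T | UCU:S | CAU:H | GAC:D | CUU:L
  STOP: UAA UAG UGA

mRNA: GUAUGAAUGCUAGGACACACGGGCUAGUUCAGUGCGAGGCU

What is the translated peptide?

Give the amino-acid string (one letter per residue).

start AUG at pos 2
pos 2: AUG -> M; peptide=M
pos 5: AAU -> N; peptide=MN
pos 8: GCU -> A; peptide=MNA
pos 11: AGG -> R; peptide=MNAR
pos 14: ACA -> T; peptide=MNART
pos 17: CAC -> H; peptide=MNARTH
pos 20: GGG -> G; peptide=MNARTHG
pos 23: CUA -> L; peptide=MNARTHGL
pos 26: GUU -> V; peptide=MNARTHGLV
pos 29: CAG -> Q; peptide=MNARTHGLVQ
pos 32: UGC -> C; peptide=MNARTHGLVQC
pos 35: GAG -> E; peptide=MNARTHGLVQCE
pos 38: GCU -> A; peptide=MNARTHGLVQCEA
pos 41: only 0 nt remain (<3), stop (end of mRNA)

Answer: MNARTHGLVQCEA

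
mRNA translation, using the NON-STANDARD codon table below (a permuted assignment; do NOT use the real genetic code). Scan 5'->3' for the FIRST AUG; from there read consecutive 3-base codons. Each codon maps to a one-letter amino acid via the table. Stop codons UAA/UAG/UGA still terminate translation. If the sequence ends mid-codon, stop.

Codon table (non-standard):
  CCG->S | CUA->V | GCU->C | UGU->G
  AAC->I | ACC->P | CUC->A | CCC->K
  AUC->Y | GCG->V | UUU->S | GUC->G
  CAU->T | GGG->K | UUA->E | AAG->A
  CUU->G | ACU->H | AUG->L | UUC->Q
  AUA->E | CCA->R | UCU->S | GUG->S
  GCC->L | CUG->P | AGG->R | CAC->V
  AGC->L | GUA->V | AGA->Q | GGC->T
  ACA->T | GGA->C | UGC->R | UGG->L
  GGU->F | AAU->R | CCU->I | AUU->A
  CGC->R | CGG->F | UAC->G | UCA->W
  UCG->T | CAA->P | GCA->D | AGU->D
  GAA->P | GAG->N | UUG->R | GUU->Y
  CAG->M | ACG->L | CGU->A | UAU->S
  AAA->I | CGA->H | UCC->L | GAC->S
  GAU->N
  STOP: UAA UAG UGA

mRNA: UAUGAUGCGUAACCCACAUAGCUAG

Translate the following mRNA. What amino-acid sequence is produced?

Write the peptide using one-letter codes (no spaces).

Answer: LLAIRTL

Derivation:
start AUG at pos 1
pos 1: AUG -> L; peptide=L
pos 4: AUG -> L; peptide=LL
pos 7: CGU -> A; peptide=LLA
pos 10: AAC -> I; peptide=LLAI
pos 13: CCA -> R; peptide=LLAIR
pos 16: CAU -> T; peptide=LLAIRT
pos 19: AGC -> L; peptide=LLAIRTL
pos 22: UAG -> STOP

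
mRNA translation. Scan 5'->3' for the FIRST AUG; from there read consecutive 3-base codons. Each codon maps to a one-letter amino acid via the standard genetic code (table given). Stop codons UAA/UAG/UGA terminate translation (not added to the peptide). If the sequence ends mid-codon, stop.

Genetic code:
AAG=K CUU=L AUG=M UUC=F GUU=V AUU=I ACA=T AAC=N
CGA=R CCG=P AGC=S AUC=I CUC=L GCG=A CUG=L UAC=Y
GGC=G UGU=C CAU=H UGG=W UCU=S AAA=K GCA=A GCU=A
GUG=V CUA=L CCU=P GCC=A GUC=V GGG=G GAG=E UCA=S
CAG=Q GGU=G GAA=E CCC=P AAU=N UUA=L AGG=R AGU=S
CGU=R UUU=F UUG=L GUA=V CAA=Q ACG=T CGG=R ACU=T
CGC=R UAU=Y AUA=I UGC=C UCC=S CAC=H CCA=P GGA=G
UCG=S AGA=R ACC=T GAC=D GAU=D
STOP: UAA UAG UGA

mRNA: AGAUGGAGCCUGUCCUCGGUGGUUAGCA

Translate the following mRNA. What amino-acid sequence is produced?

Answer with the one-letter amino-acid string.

Answer: MEPVLGG

Derivation:
start AUG at pos 2
pos 2: AUG -> M; peptide=M
pos 5: GAG -> E; peptide=ME
pos 8: CCU -> P; peptide=MEP
pos 11: GUC -> V; peptide=MEPV
pos 14: CUC -> L; peptide=MEPVL
pos 17: GGU -> G; peptide=MEPVLG
pos 20: GGU -> G; peptide=MEPVLGG
pos 23: UAG -> STOP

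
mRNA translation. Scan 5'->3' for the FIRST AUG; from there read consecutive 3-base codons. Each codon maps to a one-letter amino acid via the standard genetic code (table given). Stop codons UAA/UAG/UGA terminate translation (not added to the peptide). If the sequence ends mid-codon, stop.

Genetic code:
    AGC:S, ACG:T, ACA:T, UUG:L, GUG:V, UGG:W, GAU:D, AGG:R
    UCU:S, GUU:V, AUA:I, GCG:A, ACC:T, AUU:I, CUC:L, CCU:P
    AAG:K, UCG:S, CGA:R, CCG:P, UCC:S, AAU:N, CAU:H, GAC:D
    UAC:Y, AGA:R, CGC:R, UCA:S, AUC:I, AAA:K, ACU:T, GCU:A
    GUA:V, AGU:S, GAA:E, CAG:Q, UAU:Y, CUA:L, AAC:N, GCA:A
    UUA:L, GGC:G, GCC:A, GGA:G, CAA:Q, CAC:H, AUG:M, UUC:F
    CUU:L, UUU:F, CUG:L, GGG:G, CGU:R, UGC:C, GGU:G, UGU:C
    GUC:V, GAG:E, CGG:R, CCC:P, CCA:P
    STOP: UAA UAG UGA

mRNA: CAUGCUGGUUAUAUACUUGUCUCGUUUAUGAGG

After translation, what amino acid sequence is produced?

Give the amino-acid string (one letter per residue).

Answer: MLVIYLSRL

Derivation:
start AUG at pos 1
pos 1: AUG -> M; peptide=M
pos 4: CUG -> L; peptide=ML
pos 7: GUU -> V; peptide=MLV
pos 10: AUA -> I; peptide=MLVI
pos 13: UAC -> Y; peptide=MLVIY
pos 16: UUG -> L; peptide=MLVIYL
pos 19: UCU -> S; peptide=MLVIYLS
pos 22: CGU -> R; peptide=MLVIYLSR
pos 25: UUA -> L; peptide=MLVIYLSRL
pos 28: UGA -> STOP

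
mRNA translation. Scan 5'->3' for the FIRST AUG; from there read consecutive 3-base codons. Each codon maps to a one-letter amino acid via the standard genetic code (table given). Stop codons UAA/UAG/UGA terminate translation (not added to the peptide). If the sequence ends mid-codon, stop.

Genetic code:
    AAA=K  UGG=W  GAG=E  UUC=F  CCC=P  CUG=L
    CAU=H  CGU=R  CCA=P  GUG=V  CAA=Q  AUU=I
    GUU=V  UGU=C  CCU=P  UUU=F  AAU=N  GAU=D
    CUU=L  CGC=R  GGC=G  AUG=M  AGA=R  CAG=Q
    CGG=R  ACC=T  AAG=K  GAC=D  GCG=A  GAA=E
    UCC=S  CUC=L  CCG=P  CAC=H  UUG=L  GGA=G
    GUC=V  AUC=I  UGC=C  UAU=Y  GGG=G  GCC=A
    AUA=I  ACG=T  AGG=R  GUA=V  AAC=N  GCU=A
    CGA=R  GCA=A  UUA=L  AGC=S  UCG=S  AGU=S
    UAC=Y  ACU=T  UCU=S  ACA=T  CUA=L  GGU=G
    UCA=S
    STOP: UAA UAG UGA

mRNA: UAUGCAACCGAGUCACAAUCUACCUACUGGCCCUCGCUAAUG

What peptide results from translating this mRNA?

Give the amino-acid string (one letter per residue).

Answer: MQPSHNLPTGPR

Derivation:
start AUG at pos 1
pos 1: AUG -> M; peptide=M
pos 4: CAA -> Q; peptide=MQ
pos 7: CCG -> P; peptide=MQP
pos 10: AGU -> S; peptide=MQPS
pos 13: CAC -> H; peptide=MQPSH
pos 16: AAU -> N; peptide=MQPSHN
pos 19: CUA -> L; peptide=MQPSHNL
pos 22: CCU -> P; peptide=MQPSHNLP
pos 25: ACU -> T; peptide=MQPSHNLPT
pos 28: GGC -> G; peptide=MQPSHNLPTG
pos 31: CCU -> P; peptide=MQPSHNLPTGP
pos 34: CGC -> R; peptide=MQPSHNLPTGPR
pos 37: UAA -> STOP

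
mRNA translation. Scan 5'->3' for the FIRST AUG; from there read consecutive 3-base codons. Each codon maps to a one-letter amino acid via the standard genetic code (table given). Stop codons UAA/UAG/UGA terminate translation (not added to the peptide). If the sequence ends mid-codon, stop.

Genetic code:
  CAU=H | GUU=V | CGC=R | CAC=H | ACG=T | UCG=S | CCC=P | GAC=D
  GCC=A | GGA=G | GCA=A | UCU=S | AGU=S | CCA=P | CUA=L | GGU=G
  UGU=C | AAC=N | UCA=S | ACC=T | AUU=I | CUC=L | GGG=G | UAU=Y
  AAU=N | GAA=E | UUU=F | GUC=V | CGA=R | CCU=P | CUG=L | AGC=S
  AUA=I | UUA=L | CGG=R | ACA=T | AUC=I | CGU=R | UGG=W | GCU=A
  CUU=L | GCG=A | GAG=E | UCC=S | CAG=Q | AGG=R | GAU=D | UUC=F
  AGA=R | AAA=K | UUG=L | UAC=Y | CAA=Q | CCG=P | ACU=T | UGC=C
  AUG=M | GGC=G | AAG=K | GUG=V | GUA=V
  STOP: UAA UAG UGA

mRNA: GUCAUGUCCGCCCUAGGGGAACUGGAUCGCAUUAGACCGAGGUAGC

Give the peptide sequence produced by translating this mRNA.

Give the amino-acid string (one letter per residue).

start AUG at pos 3
pos 3: AUG -> M; peptide=M
pos 6: UCC -> S; peptide=MS
pos 9: GCC -> A; peptide=MSA
pos 12: CUA -> L; peptide=MSAL
pos 15: GGG -> G; peptide=MSALG
pos 18: GAA -> E; peptide=MSALGE
pos 21: CUG -> L; peptide=MSALGEL
pos 24: GAU -> D; peptide=MSALGELD
pos 27: CGC -> R; peptide=MSALGELDR
pos 30: AUU -> I; peptide=MSALGELDRI
pos 33: AGA -> R; peptide=MSALGELDRIR
pos 36: CCG -> P; peptide=MSALGELDRIRP
pos 39: AGG -> R; peptide=MSALGELDRIRPR
pos 42: UAG -> STOP

Answer: MSALGELDRIRPR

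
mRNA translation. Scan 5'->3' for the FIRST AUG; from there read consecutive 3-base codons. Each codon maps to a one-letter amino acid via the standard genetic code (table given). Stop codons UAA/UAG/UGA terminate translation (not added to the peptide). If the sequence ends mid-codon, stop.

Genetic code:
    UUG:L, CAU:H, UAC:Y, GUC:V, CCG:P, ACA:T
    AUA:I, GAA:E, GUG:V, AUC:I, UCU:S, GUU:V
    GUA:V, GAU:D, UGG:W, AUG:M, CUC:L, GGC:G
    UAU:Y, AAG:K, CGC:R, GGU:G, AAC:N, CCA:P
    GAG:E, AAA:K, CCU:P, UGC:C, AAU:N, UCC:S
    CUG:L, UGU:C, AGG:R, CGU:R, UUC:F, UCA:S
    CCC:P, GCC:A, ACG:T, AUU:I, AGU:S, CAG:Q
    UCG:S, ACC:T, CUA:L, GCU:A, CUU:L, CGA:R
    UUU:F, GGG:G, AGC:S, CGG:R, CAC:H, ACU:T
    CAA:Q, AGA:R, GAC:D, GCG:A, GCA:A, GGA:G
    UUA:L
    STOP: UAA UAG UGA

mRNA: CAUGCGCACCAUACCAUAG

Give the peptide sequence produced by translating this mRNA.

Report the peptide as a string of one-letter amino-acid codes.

start AUG at pos 1
pos 1: AUG -> M; peptide=M
pos 4: CGC -> R; peptide=MR
pos 7: ACC -> T; peptide=MRT
pos 10: AUA -> I; peptide=MRTI
pos 13: CCA -> P; peptide=MRTIP
pos 16: UAG -> STOP

Answer: MRTIP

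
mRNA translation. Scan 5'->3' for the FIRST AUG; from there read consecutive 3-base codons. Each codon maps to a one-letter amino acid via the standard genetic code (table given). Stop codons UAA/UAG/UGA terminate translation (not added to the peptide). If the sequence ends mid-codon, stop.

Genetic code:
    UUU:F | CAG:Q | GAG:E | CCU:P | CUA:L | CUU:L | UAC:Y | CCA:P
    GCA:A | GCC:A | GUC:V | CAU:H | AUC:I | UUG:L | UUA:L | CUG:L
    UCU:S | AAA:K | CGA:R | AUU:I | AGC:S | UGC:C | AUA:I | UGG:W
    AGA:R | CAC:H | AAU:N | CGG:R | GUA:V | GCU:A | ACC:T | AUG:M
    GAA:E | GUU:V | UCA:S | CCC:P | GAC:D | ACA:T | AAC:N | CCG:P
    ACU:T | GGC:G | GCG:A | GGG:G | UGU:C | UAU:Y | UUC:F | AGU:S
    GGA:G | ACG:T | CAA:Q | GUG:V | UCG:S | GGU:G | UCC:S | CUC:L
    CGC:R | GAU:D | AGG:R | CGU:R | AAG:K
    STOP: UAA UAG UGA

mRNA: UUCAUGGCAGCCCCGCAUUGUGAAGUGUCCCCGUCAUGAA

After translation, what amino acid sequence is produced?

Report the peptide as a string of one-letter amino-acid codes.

start AUG at pos 3
pos 3: AUG -> M; peptide=M
pos 6: GCA -> A; peptide=MA
pos 9: GCC -> A; peptide=MAA
pos 12: CCG -> P; peptide=MAAP
pos 15: CAU -> H; peptide=MAAPH
pos 18: UGU -> C; peptide=MAAPHC
pos 21: GAA -> E; peptide=MAAPHCE
pos 24: GUG -> V; peptide=MAAPHCEV
pos 27: UCC -> S; peptide=MAAPHCEVS
pos 30: CCG -> P; peptide=MAAPHCEVSP
pos 33: UCA -> S; peptide=MAAPHCEVSPS
pos 36: UGA -> STOP

Answer: MAAPHCEVSPS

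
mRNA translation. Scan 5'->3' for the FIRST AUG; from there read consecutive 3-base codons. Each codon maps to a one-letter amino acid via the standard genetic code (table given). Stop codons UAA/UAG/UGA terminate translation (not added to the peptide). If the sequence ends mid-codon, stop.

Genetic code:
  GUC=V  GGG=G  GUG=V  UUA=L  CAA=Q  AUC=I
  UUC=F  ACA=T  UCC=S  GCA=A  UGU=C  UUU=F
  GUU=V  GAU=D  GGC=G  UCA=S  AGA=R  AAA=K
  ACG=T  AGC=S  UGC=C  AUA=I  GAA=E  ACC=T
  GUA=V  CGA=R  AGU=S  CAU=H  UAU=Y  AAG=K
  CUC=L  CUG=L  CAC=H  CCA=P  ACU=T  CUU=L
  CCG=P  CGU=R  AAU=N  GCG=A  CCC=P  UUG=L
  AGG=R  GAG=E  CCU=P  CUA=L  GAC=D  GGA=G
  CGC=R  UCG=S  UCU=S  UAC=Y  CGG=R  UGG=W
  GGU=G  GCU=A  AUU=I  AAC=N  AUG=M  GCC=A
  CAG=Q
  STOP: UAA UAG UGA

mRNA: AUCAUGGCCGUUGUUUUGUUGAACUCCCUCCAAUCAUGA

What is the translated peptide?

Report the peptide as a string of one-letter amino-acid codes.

Answer: MAVVLLNSLQS

Derivation:
start AUG at pos 3
pos 3: AUG -> M; peptide=M
pos 6: GCC -> A; peptide=MA
pos 9: GUU -> V; peptide=MAV
pos 12: GUU -> V; peptide=MAVV
pos 15: UUG -> L; peptide=MAVVL
pos 18: UUG -> L; peptide=MAVVLL
pos 21: AAC -> N; peptide=MAVVLLN
pos 24: UCC -> S; peptide=MAVVLLNS
pos 27: CUC -> L; peptide=MAVVLLNSL
pos 30: CAA -> Q; peptide=MAVVLLNSLQ
pos 33: UCA -> S; peptide=MAVVLLNSLQS
pos 36: UGA -> STOP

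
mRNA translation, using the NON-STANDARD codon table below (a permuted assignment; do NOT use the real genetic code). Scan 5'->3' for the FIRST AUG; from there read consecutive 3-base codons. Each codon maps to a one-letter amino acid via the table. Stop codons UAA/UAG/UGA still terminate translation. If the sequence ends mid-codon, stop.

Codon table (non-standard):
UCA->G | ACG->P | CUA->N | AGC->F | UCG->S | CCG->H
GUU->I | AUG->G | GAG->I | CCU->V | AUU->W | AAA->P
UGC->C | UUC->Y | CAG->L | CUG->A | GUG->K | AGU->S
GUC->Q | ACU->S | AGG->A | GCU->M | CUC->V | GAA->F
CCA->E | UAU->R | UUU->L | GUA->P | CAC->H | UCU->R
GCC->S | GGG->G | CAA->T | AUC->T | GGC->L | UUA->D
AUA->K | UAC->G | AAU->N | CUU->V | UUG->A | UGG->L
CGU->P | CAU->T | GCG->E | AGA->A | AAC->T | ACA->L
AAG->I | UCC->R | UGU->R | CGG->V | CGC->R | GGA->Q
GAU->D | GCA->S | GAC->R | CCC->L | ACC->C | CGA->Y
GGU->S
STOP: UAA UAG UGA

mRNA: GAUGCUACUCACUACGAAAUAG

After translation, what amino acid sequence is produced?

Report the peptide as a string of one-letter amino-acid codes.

start AUG at pos 1
pos 1: AUG -> G; peptide=G
pos 4: CUA -> N; peptide=GN
pos 7: CUC -> V; peptide=GNV
pos 10: ACU -> S; peptide=GNVS
pos 13: ACG -> P; peptide=GNVSP
pos 16: AAA -> P; peptide=GNVSPP
pos 19: UAG -> STOP

Answer: GNVSPP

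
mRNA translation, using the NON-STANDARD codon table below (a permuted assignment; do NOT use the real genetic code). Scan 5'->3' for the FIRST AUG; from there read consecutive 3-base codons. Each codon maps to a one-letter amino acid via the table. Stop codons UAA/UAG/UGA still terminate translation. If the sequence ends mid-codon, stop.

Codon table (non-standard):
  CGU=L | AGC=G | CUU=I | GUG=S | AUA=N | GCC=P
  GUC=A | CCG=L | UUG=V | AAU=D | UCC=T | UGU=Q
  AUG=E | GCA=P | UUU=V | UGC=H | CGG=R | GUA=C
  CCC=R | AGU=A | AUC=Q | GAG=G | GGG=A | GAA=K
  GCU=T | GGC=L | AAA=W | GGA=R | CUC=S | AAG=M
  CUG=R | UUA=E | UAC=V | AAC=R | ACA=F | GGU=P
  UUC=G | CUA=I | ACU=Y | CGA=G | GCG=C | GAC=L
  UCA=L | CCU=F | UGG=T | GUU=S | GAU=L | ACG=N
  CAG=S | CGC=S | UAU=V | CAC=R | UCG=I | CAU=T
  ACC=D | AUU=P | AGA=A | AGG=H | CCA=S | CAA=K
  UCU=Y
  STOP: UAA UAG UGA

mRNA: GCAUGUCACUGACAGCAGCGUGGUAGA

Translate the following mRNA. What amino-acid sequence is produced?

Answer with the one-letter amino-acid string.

start AUG at pos 2
pos 2: AUG -> E; peptide=E
pos 5: UCA -> L; peptide=EL
pos 8: CUG -> R; peptide=ELR
pos 11: ACA -> F; peptide=ELRF
pos 14: GCA -> P; peptide=ELRFP
pos 17: GCG -> C; peptide=ELRFPC
pos 20: UGG -> T; peptide=ELRFPCT
pos 23: UAG -> STOP

Answer: ELRFPCT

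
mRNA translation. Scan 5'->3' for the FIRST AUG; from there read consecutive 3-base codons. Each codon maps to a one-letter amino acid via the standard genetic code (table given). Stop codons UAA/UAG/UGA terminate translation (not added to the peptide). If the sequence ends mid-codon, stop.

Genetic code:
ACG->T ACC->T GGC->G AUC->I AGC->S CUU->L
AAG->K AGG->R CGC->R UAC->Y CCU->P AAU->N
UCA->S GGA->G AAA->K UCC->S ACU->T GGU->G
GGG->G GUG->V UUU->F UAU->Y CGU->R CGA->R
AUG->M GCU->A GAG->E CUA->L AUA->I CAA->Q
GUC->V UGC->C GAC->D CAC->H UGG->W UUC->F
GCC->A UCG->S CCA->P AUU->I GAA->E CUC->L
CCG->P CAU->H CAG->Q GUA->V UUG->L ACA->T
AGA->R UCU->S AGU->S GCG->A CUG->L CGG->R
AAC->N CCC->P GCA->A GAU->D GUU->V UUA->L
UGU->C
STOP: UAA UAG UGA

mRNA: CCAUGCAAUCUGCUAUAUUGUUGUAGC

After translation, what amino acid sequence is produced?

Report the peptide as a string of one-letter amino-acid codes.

Answer: MQSAILL

Derivation:
start AUG at pos 2
pos 2: AUG -> M; peptide=M
pos 5: CAA -> Q; peptide=MQ
pos 8: UCU -> S; peptide=MQS
pos 11: GCU -> A; peptide=MQSA
pos 14: AUA -> I; peptide=MQSAI
pos 17: UUG -> L; peptide=MQSAIL
pos 20: UUG -> L; peptide=MQSAILL
pos 23: UAG -> STOP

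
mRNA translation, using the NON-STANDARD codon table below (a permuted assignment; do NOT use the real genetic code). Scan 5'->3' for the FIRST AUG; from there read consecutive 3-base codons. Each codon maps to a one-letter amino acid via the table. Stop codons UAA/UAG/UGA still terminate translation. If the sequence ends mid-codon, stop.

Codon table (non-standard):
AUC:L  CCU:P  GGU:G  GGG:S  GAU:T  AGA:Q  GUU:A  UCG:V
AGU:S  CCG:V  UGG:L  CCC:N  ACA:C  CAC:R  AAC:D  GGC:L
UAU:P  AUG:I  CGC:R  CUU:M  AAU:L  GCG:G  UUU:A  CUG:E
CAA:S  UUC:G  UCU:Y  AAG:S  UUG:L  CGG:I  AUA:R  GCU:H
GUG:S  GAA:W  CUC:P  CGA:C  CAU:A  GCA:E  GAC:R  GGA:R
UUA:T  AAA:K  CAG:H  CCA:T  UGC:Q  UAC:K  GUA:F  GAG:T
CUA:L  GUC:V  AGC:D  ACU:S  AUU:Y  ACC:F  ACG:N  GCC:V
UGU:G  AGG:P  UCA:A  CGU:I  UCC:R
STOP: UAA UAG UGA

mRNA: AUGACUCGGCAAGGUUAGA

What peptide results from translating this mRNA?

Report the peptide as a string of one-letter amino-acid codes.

Answer: ISISG

Derivation:
start AUG at pos 0
pos 0: AUG -> I; peptide=I
pos 3: ACU -> S; peptide=IS
pos 6: CGG -> I; peptide=ISI
pos 9: CAA -> S; peptide=ISIS
pos 12: GGU -> G; peptide=ISISG
pos 15: UAG -> STOP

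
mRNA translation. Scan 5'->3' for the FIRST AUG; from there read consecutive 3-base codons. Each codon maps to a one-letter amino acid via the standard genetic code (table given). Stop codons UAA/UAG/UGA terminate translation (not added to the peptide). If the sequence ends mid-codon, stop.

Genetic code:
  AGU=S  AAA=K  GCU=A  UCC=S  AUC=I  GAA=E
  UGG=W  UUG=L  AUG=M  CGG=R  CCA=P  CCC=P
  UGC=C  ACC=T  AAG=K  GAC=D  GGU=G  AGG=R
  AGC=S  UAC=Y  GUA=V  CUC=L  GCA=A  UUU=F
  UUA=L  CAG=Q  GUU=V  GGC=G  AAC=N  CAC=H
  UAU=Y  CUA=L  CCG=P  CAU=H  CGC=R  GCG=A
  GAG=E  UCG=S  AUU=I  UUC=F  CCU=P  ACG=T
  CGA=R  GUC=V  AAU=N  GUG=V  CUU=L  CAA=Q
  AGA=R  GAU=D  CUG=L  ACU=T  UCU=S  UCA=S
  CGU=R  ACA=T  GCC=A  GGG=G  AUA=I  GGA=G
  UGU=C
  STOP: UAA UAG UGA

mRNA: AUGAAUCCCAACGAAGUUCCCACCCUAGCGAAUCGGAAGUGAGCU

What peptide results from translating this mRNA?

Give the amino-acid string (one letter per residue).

Answer: MNPNEVPTLANRK

Derivation:
start AUG at pos 0
pos 0: AUG -> M; peptide=M
pos 3: AAU -> N; peptide=MN
pos 6: CCC -> P; peptide=MNP
pos 9: AAC -> N; peptide=MNPN
pos 12: GAA -> E; peptide=MNPNE
pos 15: GUU -> V; peptide=MNPNEV
pos 18: CCC -> P; peptide=MNPNEVP
pos 21: ACC -> T; peptide=MNPNEVPT
pos 24: CUA -> L; peptide=MNPNEVPTL
pos 27: GCG -> A; peptide=MNPNEVPTLA
pos 30: AAU -> N; peptide=MNPNEVPTLAN
pos 33: CGG -> R; peptide=MNPNEVPTLANR
pos 36: AAG -> K; peptide=MNPNEVPTLANRK
pos 39: UGA -> STOP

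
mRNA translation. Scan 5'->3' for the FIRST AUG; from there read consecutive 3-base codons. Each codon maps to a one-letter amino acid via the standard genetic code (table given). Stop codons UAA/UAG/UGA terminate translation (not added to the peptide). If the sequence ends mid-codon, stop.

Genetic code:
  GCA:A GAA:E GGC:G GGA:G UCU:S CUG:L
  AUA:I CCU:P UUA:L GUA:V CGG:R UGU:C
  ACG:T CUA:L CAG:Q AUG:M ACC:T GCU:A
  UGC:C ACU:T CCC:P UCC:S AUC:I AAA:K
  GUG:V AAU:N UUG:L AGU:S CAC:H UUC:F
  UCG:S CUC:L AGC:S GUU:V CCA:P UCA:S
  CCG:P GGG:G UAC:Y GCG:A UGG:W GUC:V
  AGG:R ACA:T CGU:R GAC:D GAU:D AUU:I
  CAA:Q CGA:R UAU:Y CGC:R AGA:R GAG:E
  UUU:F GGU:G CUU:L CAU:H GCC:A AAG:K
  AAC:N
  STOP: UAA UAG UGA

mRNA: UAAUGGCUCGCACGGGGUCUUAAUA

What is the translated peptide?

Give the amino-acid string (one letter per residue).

start AUG at pos 2
pos 2: AUG -> M; peptide=M
pos 5: GCU -> A; peptide=MA
pos 8: CGC -> R; peptide=MAR
pos 11: ACG -> T; peptide=MART
pos 14: GGG -> G; peptide=MARTG
pos 17: UCU -> S; peptide=MARTGS
pos 20: UAA -> STOP

Answer: MARTGS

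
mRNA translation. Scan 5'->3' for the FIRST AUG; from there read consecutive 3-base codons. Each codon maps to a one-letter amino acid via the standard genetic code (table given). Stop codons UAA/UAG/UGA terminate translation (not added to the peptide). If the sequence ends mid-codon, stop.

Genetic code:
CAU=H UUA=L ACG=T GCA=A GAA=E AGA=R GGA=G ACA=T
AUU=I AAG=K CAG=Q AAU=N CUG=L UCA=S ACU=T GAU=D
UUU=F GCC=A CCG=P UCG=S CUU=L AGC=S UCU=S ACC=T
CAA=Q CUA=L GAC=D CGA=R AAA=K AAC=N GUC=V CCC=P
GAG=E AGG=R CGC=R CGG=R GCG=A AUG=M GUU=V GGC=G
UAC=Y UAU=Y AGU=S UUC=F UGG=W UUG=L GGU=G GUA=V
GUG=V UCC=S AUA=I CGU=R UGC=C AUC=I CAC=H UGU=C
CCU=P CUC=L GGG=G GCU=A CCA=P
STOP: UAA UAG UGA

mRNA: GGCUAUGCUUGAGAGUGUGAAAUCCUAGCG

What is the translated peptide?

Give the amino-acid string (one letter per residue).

Answer: MLESVKS

Derivation:
start AUG at pos 4
pos 4: AUG -> M; peptide=M
pos 7: CUU -> L; peptide=ML
pos 10: GAG -> E; peptide=MLE
pos 13: AGU -> S; peptide=MLES
pos 16: GUG -> V; peptide=MLESV
pos 19: AAA -> K; peptide=MLESVK
pos 22: UCC -> S; peptide=MLESVKS
pos 25: UAG -> STOP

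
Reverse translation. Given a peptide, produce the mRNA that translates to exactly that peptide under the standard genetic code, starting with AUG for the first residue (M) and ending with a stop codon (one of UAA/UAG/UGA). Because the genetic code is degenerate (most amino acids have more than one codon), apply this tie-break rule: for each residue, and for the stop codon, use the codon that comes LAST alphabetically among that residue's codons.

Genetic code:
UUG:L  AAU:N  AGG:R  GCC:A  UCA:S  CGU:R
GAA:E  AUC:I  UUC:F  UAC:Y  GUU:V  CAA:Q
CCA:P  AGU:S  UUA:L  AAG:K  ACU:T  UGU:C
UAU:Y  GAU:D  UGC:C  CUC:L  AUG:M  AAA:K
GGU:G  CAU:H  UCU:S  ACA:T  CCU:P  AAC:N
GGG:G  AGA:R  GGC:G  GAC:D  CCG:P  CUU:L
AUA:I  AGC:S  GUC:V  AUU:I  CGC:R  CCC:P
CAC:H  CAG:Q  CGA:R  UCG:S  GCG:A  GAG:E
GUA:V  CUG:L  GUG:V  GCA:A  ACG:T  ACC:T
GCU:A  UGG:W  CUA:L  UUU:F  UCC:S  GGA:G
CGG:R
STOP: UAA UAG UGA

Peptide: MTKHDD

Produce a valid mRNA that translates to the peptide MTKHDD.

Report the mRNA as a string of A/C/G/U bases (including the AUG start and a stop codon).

Answer: mRNA: AUGACUAAGCAUGAUGAUUGA

Derivation:
residue 1: M -> AUG (start codon)
residue 2: T codons sorted = ACA,ACC,ACG,ACU -> pick last = ACU
residue 3: K codons sorted = AAA,AAG -> pick last = AAG
residue 4: H codons sorted = CAC,CAU -> pick last = CAU
residue 5: D codons sorted = GAC,GAU -> pick last = GAU
residue 6: D codons sorted = GAC,GAU -> pick last = GAU
terminator: stop codons sorted = UAA,UAG,UGA -> pick last = UGA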